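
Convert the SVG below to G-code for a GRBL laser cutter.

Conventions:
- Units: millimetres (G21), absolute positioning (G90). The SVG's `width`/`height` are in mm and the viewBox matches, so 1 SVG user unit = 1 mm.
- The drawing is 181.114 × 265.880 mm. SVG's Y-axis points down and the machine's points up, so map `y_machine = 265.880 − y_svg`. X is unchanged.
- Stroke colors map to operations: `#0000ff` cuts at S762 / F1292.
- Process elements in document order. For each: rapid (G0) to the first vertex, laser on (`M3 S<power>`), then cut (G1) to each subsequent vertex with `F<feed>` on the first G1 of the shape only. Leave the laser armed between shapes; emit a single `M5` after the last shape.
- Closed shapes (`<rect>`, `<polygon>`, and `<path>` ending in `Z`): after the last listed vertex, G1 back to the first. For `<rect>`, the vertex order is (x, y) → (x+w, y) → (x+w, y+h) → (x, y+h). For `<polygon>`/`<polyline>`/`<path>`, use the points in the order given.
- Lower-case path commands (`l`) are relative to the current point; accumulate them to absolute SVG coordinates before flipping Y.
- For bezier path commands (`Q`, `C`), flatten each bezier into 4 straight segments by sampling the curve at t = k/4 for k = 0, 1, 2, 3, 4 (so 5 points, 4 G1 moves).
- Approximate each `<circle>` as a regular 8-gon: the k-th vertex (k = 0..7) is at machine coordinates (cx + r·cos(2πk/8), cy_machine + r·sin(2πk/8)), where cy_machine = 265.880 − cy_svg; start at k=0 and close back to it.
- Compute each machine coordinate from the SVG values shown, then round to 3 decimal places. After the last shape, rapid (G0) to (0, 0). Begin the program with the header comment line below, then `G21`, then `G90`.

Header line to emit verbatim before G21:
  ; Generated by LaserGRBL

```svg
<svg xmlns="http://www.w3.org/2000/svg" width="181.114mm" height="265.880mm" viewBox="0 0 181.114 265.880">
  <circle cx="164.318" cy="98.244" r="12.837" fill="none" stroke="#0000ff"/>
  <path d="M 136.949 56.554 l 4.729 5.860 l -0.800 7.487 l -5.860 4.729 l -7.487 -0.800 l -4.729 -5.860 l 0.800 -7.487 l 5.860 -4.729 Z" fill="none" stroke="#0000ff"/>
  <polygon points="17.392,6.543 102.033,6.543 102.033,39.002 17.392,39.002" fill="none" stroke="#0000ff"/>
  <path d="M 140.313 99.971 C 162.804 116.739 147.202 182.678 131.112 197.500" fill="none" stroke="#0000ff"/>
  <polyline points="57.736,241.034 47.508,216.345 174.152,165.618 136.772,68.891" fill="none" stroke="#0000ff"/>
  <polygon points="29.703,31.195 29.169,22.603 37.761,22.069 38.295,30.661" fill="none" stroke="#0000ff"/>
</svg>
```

; Generated by LaserGRBL
G21
G90
G0 X177.155 Y167.636
M3 S762
G1 X173.395 Y176.713 F1292
G1 X164.318 Y180.473
G1 X155.241 Y176.713
G1 X151.481 Y167.636
G1 X155.241 Y158.559
G1 X164.318 Y154.799
G1 X173.395 Y158.559
G1 X177.155 Y167.636
G0 X136.949 Y209.326
M3 S762
G1 X141.678 Y203.466 F1292
G1 X140.878 Y195.979
G1 X135.018 Y191.250
G1 X127.531 Y192.050
G1 X122.802 Y197.910
G1 X123.602 Y205.397
G1 X129.462 Y210.126
G1 X136.949 Y209.326
G0 X17.392 Y259.337
M3 S762
G1 X102.033 Y259.337 F1292
G1 X102.033 Y226.878
G1 X17.392 Y226.878
G1 X17.392 Y259.337
G0 X140.313 Y165.909
M3 S762
G1 X150.626 Y145.680 F1292
G1 X150.180 Y116.415
G1 X142.500 Y87.514
G1 X131.112 Y68.380
G0 X57.736 Y24.846
M3 S762
G1 X47.508 Y49.535 F1292
G1 X174.152 Y100.262
G1 X136.772 Y196.989
G0 X29.703 Y234.685
M3 S762
G1 X29.169 Y243.277 F1292
G1 X37.761 Y243.811
G1 X38.295 Y235.219
G1 X29.703 Y234.685
M5
G0 X0.000 Y0.000

Since the viewBox matches the mm dimensions, user units are millimetres directly. The only transform is the Y-flip y_m = 265.880 − y_svg.

Shape 1 is a circle drawn with `<circle>`. Its stroke #0000ff means cut at S762, F1292. After flipping Y the toolpath is (177.155,167.636) → (173.395,176.713) → (164.318,180.473) → (155.241,176.713) → (151.481,167.636) → (155.241,158.559) → (164.318,154.799) → (173.395,158.559) → (177.155,167.636), returning to the start.

Shape 2 is a regular polygon drawn with `<path>`. Its stroke #0000ff means cut at S762, F1292. After flipping Y the toolpath is (136.949,209.326) → (141.678,203.466) → (140.878,195.979) → (135.018,191.250) → (127.531,192.050) → (122.802,197.910) → (123.602,205.397) → (129.462,210.126) → (136.949,209.326), returning to the start.

Shape 3 is a rectangle drawn with `<polygon>`. Its stroke #0000ff means cut at S762, F1292. After flipping Y the toolpath is (17.392,259.337) → (102.033,259.337) → (102.033,226.878) → (17.392,226.878) → (17.392,259.337), returning to the start.

Shape 4 is a cubic bezier drawn with `<path>`. Its stroke #0000ff means cut at S762, F1292. After flipping Y the toolpath is (140.313,165.909) → (150.626,145.680) → (150.180,116.415) → (142.500,87.514) → (131.112,68.380).

Shape 5 is a open polyline drawn with `<polyline>`. Its stroke #0000ff means cut at S762, F1292. After flipping Y the toolpath is (57.736,24.846) → (47.508,49.535) → (174.152,100.262) → (136.772,196.989).

Shape 6 is a regular polygon drawn with `<polygon>`. Its stroke #0000ff means cut at S762, F1292. After flipping Y the toolpath is (29.703,234.685) → (29.169,243.277) → (37.761,243.811) → (38.295,235.219) → (29.703,234.685), returning to the start.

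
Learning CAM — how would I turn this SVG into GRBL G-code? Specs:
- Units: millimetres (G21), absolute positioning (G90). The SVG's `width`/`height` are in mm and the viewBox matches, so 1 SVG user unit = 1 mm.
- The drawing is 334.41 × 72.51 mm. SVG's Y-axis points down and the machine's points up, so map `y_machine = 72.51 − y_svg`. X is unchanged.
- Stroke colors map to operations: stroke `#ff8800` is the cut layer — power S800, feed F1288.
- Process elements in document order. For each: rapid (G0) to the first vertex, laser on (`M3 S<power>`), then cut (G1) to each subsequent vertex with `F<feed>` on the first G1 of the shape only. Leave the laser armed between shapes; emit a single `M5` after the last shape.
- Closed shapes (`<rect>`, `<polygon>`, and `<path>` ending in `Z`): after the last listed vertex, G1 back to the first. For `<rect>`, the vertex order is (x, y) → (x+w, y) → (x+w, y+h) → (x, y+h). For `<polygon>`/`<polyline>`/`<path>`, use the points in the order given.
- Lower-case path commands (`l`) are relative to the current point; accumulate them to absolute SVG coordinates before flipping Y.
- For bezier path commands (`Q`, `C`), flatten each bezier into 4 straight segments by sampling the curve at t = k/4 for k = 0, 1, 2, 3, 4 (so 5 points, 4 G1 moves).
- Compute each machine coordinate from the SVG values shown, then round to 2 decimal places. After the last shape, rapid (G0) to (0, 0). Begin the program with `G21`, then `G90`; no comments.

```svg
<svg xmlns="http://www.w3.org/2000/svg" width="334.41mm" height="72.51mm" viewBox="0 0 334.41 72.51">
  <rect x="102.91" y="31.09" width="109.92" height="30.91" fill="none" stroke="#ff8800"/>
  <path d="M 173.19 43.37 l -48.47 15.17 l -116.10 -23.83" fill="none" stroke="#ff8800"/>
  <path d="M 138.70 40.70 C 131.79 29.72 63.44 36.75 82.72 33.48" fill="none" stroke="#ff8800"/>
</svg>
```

1 u = 1 mm; y_m = 72.51 − y.

[1] `<rect>` rectangle, #ff8800→cut S800 F1288: (102.91,41.42) → (212.83,41.42) → (212.83,10.51) → (102.91,10.51) → (102.91,41.42) (closed)

[2] `<path>` open polyline, #ff8800→cut S800 F1288: (173.19,29.14) → (124.72,13.97) → (8.62,37.80)

[3] `<path>` cubic bezier, #ff8800→cut S800 F1288: (138.70,31.81) → (124.33,37.11) → (100.89,38.31) → (82.36,38.07) → (82.72,39.03)

G21
G90
G0 X102.91 Y41.42
M3 S800
G1 X212.83 Y41.42 F1288
G1 X212.83 Y10.51
G1 X102.91 Y10.51
G1 X102.91 Y41.42
G0 X173.19 Y29.14
M3 S800
G1 X124.72 Y13.97 F1288
G1 X8.62 Y37.80
G0 X138.70 Y31.81
M3 S800
G1 X124.33 Y37.11 F1288
G1 X100.89 Y38.31
G1 X82.36 Y38.07
G1 X82.72 Y39.03
M5
G0 X0.00 Y0.00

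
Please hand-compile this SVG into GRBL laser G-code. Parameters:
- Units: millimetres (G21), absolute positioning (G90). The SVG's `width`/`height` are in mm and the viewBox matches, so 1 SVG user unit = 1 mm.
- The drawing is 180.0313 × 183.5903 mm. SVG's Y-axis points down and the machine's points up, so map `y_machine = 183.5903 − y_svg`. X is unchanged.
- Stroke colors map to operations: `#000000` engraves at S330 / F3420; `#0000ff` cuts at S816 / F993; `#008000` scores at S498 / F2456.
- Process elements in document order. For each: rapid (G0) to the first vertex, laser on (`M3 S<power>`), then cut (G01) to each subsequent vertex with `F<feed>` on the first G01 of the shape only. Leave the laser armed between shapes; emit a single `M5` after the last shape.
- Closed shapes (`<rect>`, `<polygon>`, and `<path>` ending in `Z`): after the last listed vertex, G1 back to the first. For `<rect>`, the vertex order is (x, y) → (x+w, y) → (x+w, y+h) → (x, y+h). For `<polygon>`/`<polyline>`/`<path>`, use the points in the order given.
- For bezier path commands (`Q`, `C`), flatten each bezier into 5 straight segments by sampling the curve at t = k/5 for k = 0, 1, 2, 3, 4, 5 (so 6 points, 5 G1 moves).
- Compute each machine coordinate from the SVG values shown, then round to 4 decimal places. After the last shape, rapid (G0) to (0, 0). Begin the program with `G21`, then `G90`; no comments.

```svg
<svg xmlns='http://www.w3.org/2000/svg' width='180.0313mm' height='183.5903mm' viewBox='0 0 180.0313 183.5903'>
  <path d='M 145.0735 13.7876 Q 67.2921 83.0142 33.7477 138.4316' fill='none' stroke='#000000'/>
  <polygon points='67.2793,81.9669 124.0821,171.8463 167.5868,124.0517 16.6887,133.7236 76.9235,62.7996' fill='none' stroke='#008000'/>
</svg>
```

1 u = 1 mm; y_m = 183.5903 − y.

[1] `<path>` quadratic bezier, #000000→engrave S330 F3420: (145.0735,169.8027) → (115.7304,142.6644) → (89.9263,116.6309) → (67.6611,91.7021) → (48.9349,67.8780) → (33.7477,45.1587)

[2] `<polygon>` closed polygon, #008000→score S498 F2456: (67.2793,101.6234) → (124.0821,11.7440) → (167.5868,59.5386) → (16.6887,49.8667) → (76.9235,120.7907) → (67.2793,101.6234) (closed)

G21
G90
G0 X145.0735 Y169.8027
M3 S330
G01 X115.7304 Y142.6644 F3420
G01 X89.9263 Y116.6309
G01 X67.6611 Y91.7021
G01 X48.9349 Y67.8780
G01 X33.7477 Y45.1587
G0 X67.2793 Y101.6234
M3 S498
G01 X124.0821 Y11.7440 F2456
G01 X167.5868 Y59.5386
G01 X16.6887 Y49.8667
G01 X76.9235 Y120.7907
G01 X67.2793 Y101.6234
M5
G0 X0.0000 Y0.0000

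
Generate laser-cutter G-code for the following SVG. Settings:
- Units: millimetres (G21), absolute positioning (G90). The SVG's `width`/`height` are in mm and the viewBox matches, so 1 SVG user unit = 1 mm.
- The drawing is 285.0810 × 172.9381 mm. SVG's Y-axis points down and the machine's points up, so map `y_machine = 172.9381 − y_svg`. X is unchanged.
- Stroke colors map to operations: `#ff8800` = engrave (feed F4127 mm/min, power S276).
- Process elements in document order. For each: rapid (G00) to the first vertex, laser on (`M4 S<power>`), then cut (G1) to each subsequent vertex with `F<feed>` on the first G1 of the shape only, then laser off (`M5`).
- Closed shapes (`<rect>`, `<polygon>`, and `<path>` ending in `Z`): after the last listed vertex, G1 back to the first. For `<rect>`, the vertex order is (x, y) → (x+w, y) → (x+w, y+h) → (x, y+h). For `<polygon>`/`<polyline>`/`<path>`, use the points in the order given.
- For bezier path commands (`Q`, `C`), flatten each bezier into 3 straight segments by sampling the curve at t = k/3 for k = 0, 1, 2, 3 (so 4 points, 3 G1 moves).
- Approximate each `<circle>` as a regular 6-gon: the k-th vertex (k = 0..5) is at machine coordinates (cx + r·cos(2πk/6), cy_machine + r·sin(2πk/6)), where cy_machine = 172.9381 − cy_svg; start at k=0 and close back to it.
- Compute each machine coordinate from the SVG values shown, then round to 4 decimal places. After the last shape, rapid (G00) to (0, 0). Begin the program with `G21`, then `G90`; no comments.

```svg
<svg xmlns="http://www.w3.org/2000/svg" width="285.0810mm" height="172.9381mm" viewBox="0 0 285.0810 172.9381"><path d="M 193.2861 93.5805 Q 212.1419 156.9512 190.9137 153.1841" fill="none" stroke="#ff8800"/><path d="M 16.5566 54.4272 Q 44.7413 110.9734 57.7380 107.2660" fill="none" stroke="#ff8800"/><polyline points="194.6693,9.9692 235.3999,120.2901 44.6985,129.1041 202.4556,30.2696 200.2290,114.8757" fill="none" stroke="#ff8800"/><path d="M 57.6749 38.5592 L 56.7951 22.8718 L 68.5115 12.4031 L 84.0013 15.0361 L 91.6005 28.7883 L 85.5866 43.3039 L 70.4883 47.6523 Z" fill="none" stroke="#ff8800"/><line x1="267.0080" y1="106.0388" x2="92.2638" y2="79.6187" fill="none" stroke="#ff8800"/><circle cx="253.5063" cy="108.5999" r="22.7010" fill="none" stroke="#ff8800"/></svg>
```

viewBox `0 0 285.0810 172.9381` with mm width/height → 1 unit = 1 mm. Flip: y_m = 172.9381 − y_svg.

**Shape 1** — `<path>` quadratic bezier, stroke `#ff8800` → engrave (S276, F4127). Control points (SVG): P0=(193.2861,93.5805), P1=(212.1419,156.9512), P2=(190.9137,153.1841); sampled at t=k/3. Machine vertices: (193.2861,79.3576) → (201.4029,44.5702) → (200.6121,24.7024) → (190.9137,19.7540). Open path.

**Shape 2** — `<path>` quadratic bezier, stroke `#ff8800` → engrave (S276, F4127). Control points (SVG): P0=(16.5566,54.4272), P1=(44.7413,110.9734), P2=(57.7380,107.2660); sampled at t=k/3. Machine vertices: (16.5566,118.5109) → (33.6588,87.5083) → (47.3860,69.8953) → (57.7380,65.6721). Open path.

**Shape 3** — `<polyline>` open polyline, stroke `#ff8800` → engrave (S276, F4127). Machine vertices: (194.6693,162.9689) → (235.3999,52.6480) → (44.6985,43.8340) → (202.4556,142.6685) → (200.2290,58.0624). Open path.

**Shape 4** — `<path>` regular polygon, stroke `#ff8800` → engrave (S276, F4127). Machine vertices: (57.6749,134.3789) → (56.7951,150.0663) → (68.5115,160.5350) → (84.0013,157.9020) → (91.6005,144.1498) → (85.5866,129.6342) → (70.4883,125.2858) → (57.6749,134.3789). Closed: final G1 returns to the first vertex.

**Shape 5** — `<line>` line segment, stroke `#ff8800` → engrave (S276, F4127). Machine vertices: (267.0080,66.8993) → (92.2638,93.3194). Open path.

**Shape 6** — `<circle>` circle, stroke `#ff8800` → engrave (S276, F4127). Machine vertices: (276.2073,64.3382) → (264.8568,83.9978) → (242.1558,83.9978) → (230.8053,64.3382) → (242.1558,44.6786) → (264.8568,44.6786) → (276.2073,64.3382). Closed: final G1 returns to the first vertex.

G21
G90
G00 X193.2861 Y79.3576
M4 S276
G1 X201.4029 Y44.5702 F4127
G1 X200.6121 Y24.7024
G1 X190.9137 Y19.7540
M5
G00 X16.5566 Y118.5109
M4 S276
G1 X33.6588 Y87.5083 F4127
G1 X47.3860 Y69.8953
G1 X57.7380 Y65.6721
M5
G00 X194.6693 Y162.9689
M4 S276
G1 X235.3999 Y52.6480 F4127
G1 X44.6985 Y43.8340
G1 X202.4556 Y142.6685
G1 X200.2290 Y58.0624
M5
G00 X57.6749 Y134.3789
M4 S276
G1 X56.7951 Y150.0663 F4127
G1 X68.5115 Y160.5350
G1 X84.0013 Y157.9020
G1 X91.6005 Y144.1498
G1 X85.5866 Y129.6342
G1 X70.4883 Y125.2858
G1 X57.6749 Y134.3789
M5
G00 X267.0080 Y66.8993
M4 S276
G1 X92.2638 Y93.3194 F4127
M5
G00 X276.2073 Y64.3382
M4 S276
G1 X264.8568 Y83.9978 F4127
G1 X242.1558 Y83.9978
G1 X230.8053 Y64.3382
G1 X242.1558 Y44.6786
G1 X264.8568 Y44.6786
G1 X276.2073 Y64.3382
M5
G00 X0.0000 Y0.0000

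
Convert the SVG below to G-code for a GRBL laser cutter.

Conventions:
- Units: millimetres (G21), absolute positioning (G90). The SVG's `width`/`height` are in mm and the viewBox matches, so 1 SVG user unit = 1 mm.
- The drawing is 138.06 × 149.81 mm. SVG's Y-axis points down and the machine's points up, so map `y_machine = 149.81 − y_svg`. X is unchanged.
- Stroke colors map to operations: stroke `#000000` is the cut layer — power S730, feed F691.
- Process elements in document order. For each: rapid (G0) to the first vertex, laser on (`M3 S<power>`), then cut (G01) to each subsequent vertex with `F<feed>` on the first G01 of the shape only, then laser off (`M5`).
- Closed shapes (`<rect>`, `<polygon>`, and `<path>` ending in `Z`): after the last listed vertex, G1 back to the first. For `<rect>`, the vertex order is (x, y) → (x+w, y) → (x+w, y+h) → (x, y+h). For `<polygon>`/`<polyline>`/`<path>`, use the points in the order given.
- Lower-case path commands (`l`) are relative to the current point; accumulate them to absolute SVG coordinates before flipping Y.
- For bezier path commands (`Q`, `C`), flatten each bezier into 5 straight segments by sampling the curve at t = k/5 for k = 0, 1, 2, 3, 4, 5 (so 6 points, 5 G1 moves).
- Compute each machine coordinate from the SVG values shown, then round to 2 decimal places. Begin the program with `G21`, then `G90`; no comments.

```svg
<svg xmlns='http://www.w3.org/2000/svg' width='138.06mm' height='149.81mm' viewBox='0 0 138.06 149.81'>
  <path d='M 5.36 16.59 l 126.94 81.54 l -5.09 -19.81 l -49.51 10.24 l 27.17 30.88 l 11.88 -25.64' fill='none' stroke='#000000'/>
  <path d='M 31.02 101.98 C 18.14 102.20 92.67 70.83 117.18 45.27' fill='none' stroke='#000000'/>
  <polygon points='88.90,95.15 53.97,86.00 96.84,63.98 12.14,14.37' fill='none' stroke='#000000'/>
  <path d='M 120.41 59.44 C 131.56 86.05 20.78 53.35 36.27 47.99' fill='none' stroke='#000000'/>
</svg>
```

G21
G90
G0 X5.36 Y133.22
M3 S730
G01 X132.30 Y51.68 F691
G01 X127.21 Y71.49
G01 X77.70 Y61.25
G01 X104.87 Y30.37
G01 X116.75 Y56.01
M5
G0 X31.02 Y47.83
M3 S730
G01 X32.68 Y51.19 F691
G01 X48.73 Y60.34
G01 X72.55 Y73.47
G01 X97.57 Y88.81
G01 X117.18 Y104.54
M5
G0 X88.90 Y54.66
M3 S730
G01 X53.97 Y63.81 F691
G01 X96.84 Y85.83
G01 X12.14 Y135.44
G01 X88.90 Y54.66
M5
G0 X120.41 Y90.37
M3 S730
G01 X114.45 Y80.83 F691
G01 X91.15 Y81.36
G01 X62.41 Y87.81
G01 X40.14 Y96.02
G01 X36.27 Y101.82
M5

Since the viewBox matches the mm dimensions, user units are millimetres directly. The only transform is the Y-flip y_m = 149.81 − y_svg.

Shape 1 is a open polyline drawn with `<path>`. Its stroke #000000 means cut at S730, F691. After flipping Y the toolpath is (5.36,133.22) → (132.30,51.68) → (127.21,71.49) → (77.70,61.25) → (104.87,30.37) → (116.75,56.01).

Shape 2 is a cubic bezier drawn with `<path>`. Its stroke #000000 means cut at S730, F691. After flipping Y the toolpath is (31.02,47.83) → (32.68,51.19) → (48.73,60.34) → (72.55,73.47) → (97.57,88.81) → (117.18,104.54).

Shape 3 is a closed polygon drawn with `<polygon>`. Its stroke #000000 means cut at S730, F691. After flipping Y the toolpath is (88.90,54.66) → (53.97,63.81) → (96.84,85.83) → (12.14,135.44) → (88.90,54.66), returning to the start.

Shape 4 is a cubic bezier drawn with `<path>`. Its stroke #000000 means cut at S730, F691. After flipping Y the toolpath is (120.41,90.37) → (114.45,80.83) → (91.15,81.36) → (62.41,87.81) → (40.14,96.02) → (36.27,101.82).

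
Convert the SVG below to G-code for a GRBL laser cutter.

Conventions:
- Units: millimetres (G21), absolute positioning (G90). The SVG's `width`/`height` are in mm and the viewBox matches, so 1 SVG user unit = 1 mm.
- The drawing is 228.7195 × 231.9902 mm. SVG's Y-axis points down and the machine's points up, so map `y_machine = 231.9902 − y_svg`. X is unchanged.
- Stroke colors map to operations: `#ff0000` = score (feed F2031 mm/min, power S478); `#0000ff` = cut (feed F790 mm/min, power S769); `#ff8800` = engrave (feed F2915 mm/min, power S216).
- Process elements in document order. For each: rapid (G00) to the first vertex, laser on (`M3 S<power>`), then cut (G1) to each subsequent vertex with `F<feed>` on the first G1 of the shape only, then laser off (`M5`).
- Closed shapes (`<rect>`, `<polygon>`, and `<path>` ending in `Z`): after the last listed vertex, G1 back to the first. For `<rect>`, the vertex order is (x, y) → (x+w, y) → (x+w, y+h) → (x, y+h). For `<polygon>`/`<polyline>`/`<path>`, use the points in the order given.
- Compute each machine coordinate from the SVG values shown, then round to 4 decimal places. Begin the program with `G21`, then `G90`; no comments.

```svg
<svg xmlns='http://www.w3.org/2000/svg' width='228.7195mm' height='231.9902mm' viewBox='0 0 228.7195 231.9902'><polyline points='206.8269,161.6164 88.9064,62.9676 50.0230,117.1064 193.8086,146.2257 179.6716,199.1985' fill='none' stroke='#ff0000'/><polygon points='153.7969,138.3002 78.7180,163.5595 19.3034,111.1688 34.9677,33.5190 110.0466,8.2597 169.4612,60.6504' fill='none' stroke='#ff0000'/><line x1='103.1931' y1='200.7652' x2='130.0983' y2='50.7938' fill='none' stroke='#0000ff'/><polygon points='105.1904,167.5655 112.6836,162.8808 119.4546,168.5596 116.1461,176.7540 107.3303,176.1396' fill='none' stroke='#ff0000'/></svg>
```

1 u = 1 mm; y_m = 231.9902 − y.

[1] `<polyline>` open polyline, #ff0000→score S478 F2031: (206.8269,70.3738) → (88.9064,169.0226) → (50.0230,114.8838) → (193.8086,85.7645) → (179.6716,32.7917)

[2] `<polygon>` regular polygon, #ff0000→score S478 F2031: (153.7969,93.6900) → (78.7180,68.4307) → (19.3034,120.8214) → (34.9677,198.4712) → (110.0466,223.7305) → (169.4612,171.3398) → (153.7969,93.6900) (closed)

[3] `<line>` line segment, #0000ff→cut S769 F790: (103.1931,31.2250) → (130.0983,181.1964)

[4] `<polygon>` regular polygon, #ff0000→score S478 F2031: (105.1904,64.4247) → (112.6836,69.1094) → (119.4546,63.4306) → (116.1461,55.2362) → (107.3303,55.8506) → (105.1904,64.4247) (closed)

G21
G90
G00 X206.8269 Y70.3738
M3 S478
G1 X88.9064 Y169.0226 F2031
G1 X50.0230 Y114.8838
G1 X193.8086 Y85.7645
G1 X179.6716 Y32.7917
M5
G00 X153.7969 Y93.6900
M3 S478
G1 X78.7180 Y68.4307 F2031
G1 X19.3034 Y120.8214
G1 X34.9677 Y198.4712
G1 X110.0466 Y223.7305
G1 X169.4612 Y171.3398
G1 X153.7969 Y93.6900
M5
G00 X103.1931 Y31.2250
M3 S769
G1 X130.0983 Y181.1964 F790
M5
G00 X105.1904 Y64.4247
M3 S478
G1 X112.6836 Y69.1094 F2031
G1 X119.4546 Y63.4306
G1 X116.1461 Y55.2362
G1 X107.3303 Y55.8506
G1 X105.1904 Y64.4247
M5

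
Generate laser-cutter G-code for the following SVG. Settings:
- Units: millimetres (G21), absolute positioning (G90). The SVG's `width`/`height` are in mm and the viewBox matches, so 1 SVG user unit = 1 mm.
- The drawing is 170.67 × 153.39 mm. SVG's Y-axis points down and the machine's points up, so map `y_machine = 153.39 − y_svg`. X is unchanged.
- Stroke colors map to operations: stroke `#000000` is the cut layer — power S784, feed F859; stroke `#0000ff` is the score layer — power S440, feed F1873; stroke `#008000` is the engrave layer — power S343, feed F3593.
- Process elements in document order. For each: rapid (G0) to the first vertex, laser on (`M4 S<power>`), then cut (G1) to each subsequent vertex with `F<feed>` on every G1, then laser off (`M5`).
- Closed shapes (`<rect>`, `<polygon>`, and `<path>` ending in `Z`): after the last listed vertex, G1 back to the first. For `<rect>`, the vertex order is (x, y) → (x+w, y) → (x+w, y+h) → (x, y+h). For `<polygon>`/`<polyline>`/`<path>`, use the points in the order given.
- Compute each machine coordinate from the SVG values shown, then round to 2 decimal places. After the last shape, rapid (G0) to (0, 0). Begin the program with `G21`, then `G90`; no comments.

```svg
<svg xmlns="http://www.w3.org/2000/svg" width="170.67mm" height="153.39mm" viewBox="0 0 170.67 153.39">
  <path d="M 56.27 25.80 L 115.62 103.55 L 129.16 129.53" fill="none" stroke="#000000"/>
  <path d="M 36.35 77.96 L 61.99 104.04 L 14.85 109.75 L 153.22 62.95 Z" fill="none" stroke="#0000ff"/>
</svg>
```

1 u = 1 mm; y_m = 153.39 − y.

[1] `<path>` open polyline, #000000→cut S784 F859: (56.27,127.59) → (115.62,49.84) → (129.16,23.86)

[2] `<path>` closed polygon, #0000ff→score S440 F1873: (36.35,75.43) → (61.99,49.35) → (14.85,43.64) → (153.22,90.44) → (36.35,75.43) (closed)

G21
G90
G0 X56.27 Y127.59
M4 S784
G1 X115.62 Y49.84 F859
G1 X129.16 Y23.86 F859
M5
G0 X36.35 Y75.43
M4 S440
G1 X61.99 Y49.35 F1873
G1 X14.85 Y43.64 F1873
G1 X153.22 Y90.44 F1873
G1 X36.35 Y75.43 F1873
M5
G0 X0.00 Y0.00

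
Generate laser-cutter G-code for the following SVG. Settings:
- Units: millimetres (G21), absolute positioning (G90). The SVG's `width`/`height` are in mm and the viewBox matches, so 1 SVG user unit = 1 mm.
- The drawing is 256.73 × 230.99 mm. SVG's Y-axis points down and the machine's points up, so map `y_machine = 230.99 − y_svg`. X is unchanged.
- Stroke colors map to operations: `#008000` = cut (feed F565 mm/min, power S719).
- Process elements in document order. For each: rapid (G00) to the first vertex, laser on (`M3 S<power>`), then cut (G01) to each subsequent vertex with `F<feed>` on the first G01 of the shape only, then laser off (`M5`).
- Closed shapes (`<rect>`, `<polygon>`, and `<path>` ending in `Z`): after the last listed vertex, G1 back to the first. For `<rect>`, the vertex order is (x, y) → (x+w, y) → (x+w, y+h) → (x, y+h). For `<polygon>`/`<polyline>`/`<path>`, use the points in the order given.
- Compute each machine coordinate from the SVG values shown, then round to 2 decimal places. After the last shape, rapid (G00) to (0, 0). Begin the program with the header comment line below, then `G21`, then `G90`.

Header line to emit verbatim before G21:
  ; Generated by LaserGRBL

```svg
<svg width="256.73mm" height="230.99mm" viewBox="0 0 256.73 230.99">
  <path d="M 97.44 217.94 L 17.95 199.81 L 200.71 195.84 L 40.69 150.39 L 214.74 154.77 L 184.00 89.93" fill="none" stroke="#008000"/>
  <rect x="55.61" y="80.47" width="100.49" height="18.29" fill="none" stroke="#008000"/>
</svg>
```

1 u = 1 mm; y_m = 230.99 − y.

[1] `<path>` open polyline, #008000→cut S719 F565: (97.44,13.05) → (17.95,31.18) → (200.71,35.15) → (40.69,80.60) → (214.74,76.22) → (184.00,141.06)

[2] `<rect>` rectangle, #008000→cut S719 F565: (55.61,150.52) → (156.10,150.52) → (156.10,132.23) → (55.61,132.23) → (55.61,150.52) (closed)

; Generated by LaserGRBL
G21
G90
G00 X97.44 Y13.05
M3 S719
G01 X17.95 Y31.18 F565
G01 X200.71 Y35.15
G01 X40.69 Y80.60
G01 X214.74 Y76.22
G01 X184.00 Y141.06
M5
G00 X55.61 Y150.52
M3 S719
G01 X156.10 Y150.52 F565
G01 X156.10 Y132.23
G01 X55.61 Y132.23
G01 X55.61 Y150.52
M5
G00 X0.00 Y0.00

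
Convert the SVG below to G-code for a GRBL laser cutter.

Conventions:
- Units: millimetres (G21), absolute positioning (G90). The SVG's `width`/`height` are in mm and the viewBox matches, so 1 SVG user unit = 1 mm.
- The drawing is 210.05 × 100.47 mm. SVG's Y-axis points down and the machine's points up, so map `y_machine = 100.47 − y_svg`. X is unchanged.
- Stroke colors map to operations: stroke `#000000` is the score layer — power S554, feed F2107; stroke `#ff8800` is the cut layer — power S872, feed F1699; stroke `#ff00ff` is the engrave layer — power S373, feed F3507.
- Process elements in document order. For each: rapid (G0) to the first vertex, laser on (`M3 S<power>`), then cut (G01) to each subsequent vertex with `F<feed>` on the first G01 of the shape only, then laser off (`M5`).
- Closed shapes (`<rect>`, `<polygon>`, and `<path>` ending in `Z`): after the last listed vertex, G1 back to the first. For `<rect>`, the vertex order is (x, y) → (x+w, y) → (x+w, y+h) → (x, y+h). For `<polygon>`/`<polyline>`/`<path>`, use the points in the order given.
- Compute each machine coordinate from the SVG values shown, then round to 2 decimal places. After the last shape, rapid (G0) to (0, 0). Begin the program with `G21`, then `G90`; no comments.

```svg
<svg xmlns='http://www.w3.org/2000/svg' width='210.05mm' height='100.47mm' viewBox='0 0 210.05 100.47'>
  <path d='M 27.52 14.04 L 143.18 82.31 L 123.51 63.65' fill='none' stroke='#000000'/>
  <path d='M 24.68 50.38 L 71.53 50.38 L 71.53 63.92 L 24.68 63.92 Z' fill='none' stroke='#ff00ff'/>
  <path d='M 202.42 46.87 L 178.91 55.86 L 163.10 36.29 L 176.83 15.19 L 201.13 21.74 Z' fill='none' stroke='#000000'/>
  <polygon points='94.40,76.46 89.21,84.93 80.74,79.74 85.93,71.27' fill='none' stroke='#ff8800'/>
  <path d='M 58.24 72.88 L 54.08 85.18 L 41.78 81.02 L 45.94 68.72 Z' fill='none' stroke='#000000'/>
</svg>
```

G21
G90
G0 X27.52 Y86.43
M3 S554
G01 X143.18 Y18.16 F2107
G01 X123.51 Y36.82
M5
G0 X24.68 Y50.09
M3 S373
G01 X71.53 Y50.09 F3507
G01 X71.53 Y36.55
G01 X24.68 Y36.55
G01 X24.68 Y50.09
M5
G0 X202.42 Y53.60
M3 S554
G01 X178.91 Y44.61 F2107
G01 X163.10 Y64.18
G01 X176.83 Y85.28
G01 X201.13 Y78.73
G01 X202.42 Y53.60
M5
G0 X94.40 Y24.01
M3 S872
G01 X89.21 Y15.54 F1699
G01 X80.74 Y20.73
G01 X85.93 Y29.20
G01 X94.40 Y24.01
M5
G0 X58.24 Y27.59
M3 S554
G01 X54.08 Y15.29 F2107
G01 X41.78 Y19.45
G01 X45.94 Y31.75
G01 X58.24 Y27.59
M5
G0 X0.00 Y0.00

Since the viewBox matches the mm dimensions, user units are millimetres directly. The only transform is the Y-flip y_m = 100.47 − y_svg.

Shape 1 is a open polyline drawn with `<path>`. Its stroke #000000 means score at S554, F2107. After flipping Y the toolpath is (27.52,86.43) → (143.18,18.16) → (123.51,36.82).

Shape 2 is a rectangle drawn with `<path>`. Its stroke #ff00ff means engrave at S373, F3507. After flipping Y the toolpath is (24.68,50.09) → (71.53,50.09) → (71.53,36.55) → (24.68,36.55) → (24.68,50.09), returning to the start.

Shape 3 is a regular polygon drawn with `<path>`. Its stroke #000000 means score at S554, F2107. After flipping Y the toolpath is (202.42,53.60) → (178.91,44.61) → (163.10,64.18) → (176.83,85.28) → (201.13,78.73) → (202.42,53.60), returning to the start.

Shape 4 is a regular polygon drawn with `<polygon>`. Its stroke #ff8800 means cut at S872, F1699. After flipping Y the toolpath is (94.40,24.01) → (89.21,15.54) → (80.74,20.73) → (85.93,29.20) → (94.40,24.01), returning to the start.

Shape 5 is a regular polygon drawn with `<path>`. Its stroke #000000 means score at S554, F2107. After flipping Y the toolpath is (58.24,27.59) → (54.08,15.29) → (41.78,19.45) → (45.94,31.75) → (58.24,27.59), returning to the start.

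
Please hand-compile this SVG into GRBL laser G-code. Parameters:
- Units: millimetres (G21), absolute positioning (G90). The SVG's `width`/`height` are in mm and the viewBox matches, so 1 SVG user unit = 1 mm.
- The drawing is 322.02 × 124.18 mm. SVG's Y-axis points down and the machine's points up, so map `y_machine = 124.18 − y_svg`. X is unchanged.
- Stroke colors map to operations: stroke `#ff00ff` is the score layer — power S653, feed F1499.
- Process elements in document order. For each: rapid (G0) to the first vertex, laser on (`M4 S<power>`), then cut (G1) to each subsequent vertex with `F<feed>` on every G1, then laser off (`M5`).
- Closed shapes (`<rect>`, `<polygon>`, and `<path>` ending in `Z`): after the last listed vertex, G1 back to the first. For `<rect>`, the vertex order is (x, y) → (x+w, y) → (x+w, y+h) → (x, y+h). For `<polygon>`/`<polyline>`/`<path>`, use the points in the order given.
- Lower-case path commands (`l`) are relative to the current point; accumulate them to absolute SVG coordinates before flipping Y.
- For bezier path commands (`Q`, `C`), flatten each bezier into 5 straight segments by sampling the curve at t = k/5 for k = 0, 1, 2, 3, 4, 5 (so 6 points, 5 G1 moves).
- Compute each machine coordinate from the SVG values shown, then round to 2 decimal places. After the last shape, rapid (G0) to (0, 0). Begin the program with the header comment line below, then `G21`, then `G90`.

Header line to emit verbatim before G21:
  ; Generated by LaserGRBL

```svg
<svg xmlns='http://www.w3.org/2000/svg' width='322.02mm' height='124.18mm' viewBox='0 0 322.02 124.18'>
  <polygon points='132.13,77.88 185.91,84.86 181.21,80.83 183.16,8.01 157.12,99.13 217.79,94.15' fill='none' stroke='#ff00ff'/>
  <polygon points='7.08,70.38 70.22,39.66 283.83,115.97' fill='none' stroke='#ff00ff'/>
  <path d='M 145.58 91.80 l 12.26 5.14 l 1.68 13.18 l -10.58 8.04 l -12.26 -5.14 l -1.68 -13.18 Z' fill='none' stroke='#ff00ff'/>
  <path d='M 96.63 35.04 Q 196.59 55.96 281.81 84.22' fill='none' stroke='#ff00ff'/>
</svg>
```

; Generated by LaserGRBL
G21
G90
G0 X132.13 Y46.30
M4 S653
G1 X185.91 Y39.32 F1499
G1 X181.21 Y43.35 F1499
G1 X183.16 Y116.17 F1499
G1 X157.12 Y25.05 F1499
G1 X217.79 Y30.03 F1499
G1 X132.13 Y46.30 F1499
M5
G0 X7.08 Y53.80
M4 S653
G1 X70.22 Y84.52 F1499
G1 X283.83 Y8.21 F1499
G1 X7.08 Y53.80 F1499
M5
G0 X145.58 Y32.38
M4 S653
G1 X157.84 Y27.24 F1499
G1 X159.52 Y14.06 F1499
G1 X148.94 Y6.02 F1499
G1 X136.68 Y11.16 F1499
G1 X135.00 Y24.34 F1499
G1 X145.58 Y32.38 F1499
M5
G0 X96.63 Y89.14
M4 S653
G1 X136.02 Y80.48 F1499
G1 X174.24 Y71.23 F1499
G1 X211.28 Y61.39 F1499
G1 X247.13 Y50.97 F1499
G1 X281.81 Y39.96 F1499
M5
G0 X0.00 Y0.00

1 u = 1 mm; y_m = 124.18 − y.

[1] `<polygon>` closed polygon, #ff00ff→score S653 F1499: (132.13,46.30) → (185.91,39.32) → (181.21,43.35) → (183.16,116.17) → (157.12,25.05) → (217.79,30.03) → (132.13,46.30) (closed)

[2] `<polygon>` closed polygon, #ff00ff→score S653 F1499: (7.08,53.80) → (70.22,84.52) → (283.83,8.21) → (7.08,53.80) (closed)

[3] `<path>` regular polygon, #ff00ff→score S653 F1499: (145.58,32.38) → (157.84,27.24) → (159.52,14.06) → (148.94,6.02) → (136.68,11.16) → (135.00,24.34) → (145.58,32.38) (closed)

[4] `<path>` quadratic bezier, #ff00ff→score S653 F1499: (96.63,89.14) → (136.02,80.48) → (174.24,71.23) → (211.28,61.39) → (247.13,50.97) → (281.81,39.96)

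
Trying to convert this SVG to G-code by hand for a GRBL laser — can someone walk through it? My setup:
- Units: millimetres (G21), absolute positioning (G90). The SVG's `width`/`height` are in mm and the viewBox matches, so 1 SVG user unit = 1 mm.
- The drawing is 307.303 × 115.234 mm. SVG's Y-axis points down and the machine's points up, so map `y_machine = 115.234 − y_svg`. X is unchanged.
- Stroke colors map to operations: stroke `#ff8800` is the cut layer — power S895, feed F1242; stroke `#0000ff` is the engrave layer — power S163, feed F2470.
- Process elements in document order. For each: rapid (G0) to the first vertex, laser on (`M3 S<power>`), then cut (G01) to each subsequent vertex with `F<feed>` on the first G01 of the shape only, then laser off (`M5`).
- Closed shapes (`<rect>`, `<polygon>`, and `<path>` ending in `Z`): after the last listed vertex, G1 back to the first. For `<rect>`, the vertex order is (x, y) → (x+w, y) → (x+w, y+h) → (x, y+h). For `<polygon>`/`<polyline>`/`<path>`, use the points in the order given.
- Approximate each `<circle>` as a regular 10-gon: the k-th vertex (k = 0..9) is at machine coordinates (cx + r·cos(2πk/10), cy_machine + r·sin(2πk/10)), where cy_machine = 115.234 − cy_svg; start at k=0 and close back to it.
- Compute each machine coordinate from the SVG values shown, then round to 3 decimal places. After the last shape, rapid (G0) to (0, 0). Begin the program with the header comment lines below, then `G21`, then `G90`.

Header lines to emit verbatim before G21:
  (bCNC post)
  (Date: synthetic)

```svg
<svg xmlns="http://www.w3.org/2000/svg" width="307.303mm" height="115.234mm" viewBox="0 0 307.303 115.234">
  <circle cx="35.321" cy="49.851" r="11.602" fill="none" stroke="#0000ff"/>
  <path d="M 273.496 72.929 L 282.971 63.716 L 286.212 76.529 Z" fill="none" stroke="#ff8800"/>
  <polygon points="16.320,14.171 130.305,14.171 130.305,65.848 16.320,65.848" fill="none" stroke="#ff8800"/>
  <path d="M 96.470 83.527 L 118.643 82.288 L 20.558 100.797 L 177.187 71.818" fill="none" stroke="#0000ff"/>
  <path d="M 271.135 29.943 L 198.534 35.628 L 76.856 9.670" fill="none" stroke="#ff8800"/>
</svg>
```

(bCNC post)
(Date: synthetic)
G21
G90
G0 X46.923 Y65.383
M3 S163
G01 X44.707 Y72.202 F2470
G01 X38.906 Y76.417
G01 X31.736 Y76.417
G01 X25.935 Y72.202
G01 X23.719 Y65.383
G01 X25.935 Y58.564
G01 X31.736 Y54.349
G01 X38.906 Y54.349
G01 X44.707 Y58.564
G01 X46.923 Y65.383
M5
G0 X273.496 Y42.305
M3 S895
G01 X282.971 Y51.518 F1242
G01 X286.212 Y38.705
G01 X273.496 Y42.305
M5
G0 X16.320 Y101.063
M3 S895
G01 X130.305 Y101.063 F1242
G01 X130.305 Y49.386
G01 X16.320 Y49.386
G01 X16.320 Y101.063
M5
G0 X96.470 Y31.707
M3 S163
G01 X118.643 Y32.946 F2470
G01 X20.558 Y14.437
G01 X177.187 Y43.416
M5
G0 X271.135 Y85.291
M3 S895
G01 X198.534 Y79.606 F1242
G01 X76.856 Y105.564
M5
G0 X0.000 Y0.000

1 u = 1 mm; y_m = 115.234 − y.

[1] `<circle>` circle, #0000ff→engrave S163 F2470: (46.923,65.383) → (44.707,72.202) → (38.906,76.417) → (31.736,76.417) → (25.935,72.202) → (23.719,65.383) → (25.935,58.564) → (31.736,54.349) → (38.906,54.349) → (44.707,58.564) → (46.923,65.383) (closed)

[2] `<path>` regular polygon, #ff8800→cut S895 F1242: (273.496,42.305) → (282.971,51.518) → (286.212,38.705) → (273.496,42.305) (closed)

[3] `<polygon>` rectangle, #ff8800→cut S895 F1242: (16.320,101.063) → (130.305,101.063) → (130.305,49.386) → (16.320,49.386) → (16.320,101.063) (closed)

[4] `<path>` open polyline, #0000ff→engrave S163 F2470: (96.470,31.707) → (118.643,32.946) → (20.558,14.437) → (177.187,43.416)

[5] `<path>` open polyline, #ff8800→cut S895 F1242: (271.135,85.291) → (198.534,79.606) → (76.856,105.564)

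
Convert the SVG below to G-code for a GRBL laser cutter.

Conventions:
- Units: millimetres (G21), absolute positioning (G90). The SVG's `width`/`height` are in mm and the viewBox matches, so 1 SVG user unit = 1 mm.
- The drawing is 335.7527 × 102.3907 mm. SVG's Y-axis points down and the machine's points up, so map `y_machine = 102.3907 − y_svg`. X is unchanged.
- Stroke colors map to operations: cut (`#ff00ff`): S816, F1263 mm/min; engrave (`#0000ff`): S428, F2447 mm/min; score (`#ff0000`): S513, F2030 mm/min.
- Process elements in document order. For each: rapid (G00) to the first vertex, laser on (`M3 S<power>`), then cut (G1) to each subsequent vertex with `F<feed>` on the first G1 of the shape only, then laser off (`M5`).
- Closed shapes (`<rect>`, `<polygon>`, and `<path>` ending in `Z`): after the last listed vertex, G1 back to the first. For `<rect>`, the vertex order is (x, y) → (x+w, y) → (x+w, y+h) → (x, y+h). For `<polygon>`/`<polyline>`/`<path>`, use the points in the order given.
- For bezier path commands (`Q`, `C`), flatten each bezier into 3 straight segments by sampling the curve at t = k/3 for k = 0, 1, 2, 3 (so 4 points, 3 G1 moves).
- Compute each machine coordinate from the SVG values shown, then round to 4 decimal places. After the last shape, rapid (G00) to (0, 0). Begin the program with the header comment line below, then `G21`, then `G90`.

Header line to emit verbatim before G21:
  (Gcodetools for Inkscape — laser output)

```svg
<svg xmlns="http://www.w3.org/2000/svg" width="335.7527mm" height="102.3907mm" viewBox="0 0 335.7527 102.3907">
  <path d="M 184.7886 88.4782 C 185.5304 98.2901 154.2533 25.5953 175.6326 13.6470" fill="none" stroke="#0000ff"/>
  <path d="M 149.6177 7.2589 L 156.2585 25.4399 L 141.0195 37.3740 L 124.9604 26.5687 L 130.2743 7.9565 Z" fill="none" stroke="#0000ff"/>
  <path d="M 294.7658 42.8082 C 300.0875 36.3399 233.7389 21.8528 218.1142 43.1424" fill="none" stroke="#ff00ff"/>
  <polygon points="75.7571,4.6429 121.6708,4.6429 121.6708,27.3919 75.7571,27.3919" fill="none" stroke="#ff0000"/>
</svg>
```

(Gcodetools for Inkscape — laser output)
G21
G90
G00 X184.7886 Y13.9125
M3 S428
G1 X177.9936 Y26.2972 F2447
G1 X168.6693 Y61.8522
G1 X175.6326 Y88.7437
M5
G00 X149.6177 Y95.1318
M3 S428
G1 X156.2585 Y76.9508 F2447
G1 X141.0195 Y65.0167
G1 X124.9604 Y75.8220
G1 X130.2743 Y94.4342
G1 X149.6177 Y95.1318
M5
G00 X294.7658 Y59.5825
M3 S816
G1 X280.7305 Y67.1017 F1263
G1 X246.1137 Y70.2344
G1 X218.1142 Y59.2483
M5
G00 X75.7571 Y97.7478
M3 S513
G1 X121.6708 Y97.7478 F2030
G1 X121.6708 Y74.9988
G1 X75.7571 Y74.9988
G1 X75.7571 Y97.7478
M5
G00 X0.0000 Y0.0000

viewBox `0 0 335.7527 102.3907` with mm width/height → 1 unit = 1 mm. Flip: y_m = 102.3907 − y_svg.

**Shape 1** — `<path>` cubic bezier, stroke `#0000ff` → engrave (S428, F2447). Control points (SVG): P0=(184.7886,88.4782), P1=(185.5304,98.2901), P2=(154.2533,25.5953), P3=(175.6326,13.6470); sampled at t=k/3. Machine vertices: (184.7886,13.9125) → (177.9936,26.2972) → (168.6693,61.8522) → (175.6326,88.7437). Open path.

**Shape 2** — `<path>` regular polygon, stroke `#0000ff` → engrave (S428, F2447). Machine vertices: (149.6177,95.1318) → (156.2585,76.9508) → (141.0195,65.0167) → (124.9604,75.8220) → (130.2743,94.4342) → (149.6177,95.1318). Closed: final G1 returns to the first vertex.

**Shape 3** — `<path>` cubic bezier, stroke `#ff00ff` → cut (S816, F1263). Control points (SVG): P0=(294.7658,42.8082), P1=(300.0875,36.3399), P2=(233.7389,21.8528), P3=(218.1142,43.1424); sampled at t=k/3. Machine vertices: (294.7658,59.5825) → (280.7305,67.1017) → (246.1137,70.2344) → (218.1142,59.2483). Open path.

**Shape 4** — `<polygon>` rectangle, stroke `#ff0000` → score (S513, F2030). Machine vertices: (75.7571,97.7478) → (121.6708,97.7478) → (121.6708,74.9988) → (75.7571,74.9988) → (75.7571,97.7478). Closed: final G1 returns to the first vertex.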